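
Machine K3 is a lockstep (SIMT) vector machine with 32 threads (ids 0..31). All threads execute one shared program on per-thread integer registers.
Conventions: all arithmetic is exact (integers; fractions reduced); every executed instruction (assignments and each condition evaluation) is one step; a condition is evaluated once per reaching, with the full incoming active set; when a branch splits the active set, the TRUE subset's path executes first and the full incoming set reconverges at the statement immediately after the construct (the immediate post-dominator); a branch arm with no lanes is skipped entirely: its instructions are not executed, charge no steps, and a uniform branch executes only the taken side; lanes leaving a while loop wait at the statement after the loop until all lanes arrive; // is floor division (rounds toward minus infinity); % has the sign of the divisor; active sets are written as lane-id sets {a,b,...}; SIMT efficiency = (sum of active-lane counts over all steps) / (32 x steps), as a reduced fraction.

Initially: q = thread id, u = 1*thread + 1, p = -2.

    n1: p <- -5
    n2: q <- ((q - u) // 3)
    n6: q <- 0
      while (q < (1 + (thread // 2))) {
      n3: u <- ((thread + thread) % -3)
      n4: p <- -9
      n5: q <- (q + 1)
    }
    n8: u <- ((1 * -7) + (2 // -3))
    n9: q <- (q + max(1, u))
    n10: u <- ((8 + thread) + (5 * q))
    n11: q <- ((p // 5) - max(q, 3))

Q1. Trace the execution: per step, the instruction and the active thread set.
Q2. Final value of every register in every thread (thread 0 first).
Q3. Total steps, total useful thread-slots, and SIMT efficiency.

step 0: p <- -5                      {0,1,2,3,4,5,6,7,8,9,10,11,12,13,14,15,16,17,18,19,20,21,22,23,24,25,26,27,28,29,30,31}
step 1: q <- ((q - u) // 3)          {0,1,2,3,4,5,6,7,8,9,10,11,12,13,14,15,16,17,18,19,20,21,22,23,24,25,26,27,28,29,30,31}
step 2: q <- 0                       {0,1,2,3,4,5,6,7,8,9,10,11,12,13,14,15,16,17,18,19,20,21,22,23,24,25,26,27,28,29,30,31}
step 3: eval (q < (1 + (thread // 2))) {0,1,2,3,4,5,6,7,8,9,10,11,12,13,14,15,16,17,18,19,20,21,22,23,24,25,26,27,28,29,30,31}
step 4: u <- ((thread + thread) % -3) {0,1,2,3,4,5,6,7,8,9,10,11,12,13,14,15,16,17,18,19,20,21,22,23,24,25,26,27,28,29,30,31}
step 5: p <- -9                      {0,1,2,3,4,5,6,7,8,9,10,11,12,13,14,15,16,17,18,19,20,21,22,23,24,25,26,27,28,29,30,31}
step 6: q <- (q + 1)                 {0,1,2,3,4,5,6,7,8,9,10,11,12,13,14,15,16,17,18,19,20,21,22,23,24,25,26,27,28,29,30,31}
step 7: eval (q < (1 + (thread // 2))) {0,1,2,3,4,5,6,7,8,9,10,11,12,13,14,15,16,17,18,19,20,21,22,23,24,25,26,27,28,29,30,31}
step 8: u <- ((thread + thread) % -3) {2,3,4,5,6,7,8,9,10,11,12,13,14,15,16,17,18,19,20,21,22,23,24,25,26,27,28,29,30,31}
step 9: p <- -9                      {2,3,4,5,6,7,8,9,10,11,12,13,14,15,16,17,18,19,20,21,22,23,24,25,26,27,28,29,30,31}
step 10: q <- (q + 1)                 {2,3,4,5,6,7,8,9,10,11,12,13,14,15,16,17,18,19,20,21,22,23,24,25,26,27,28,29,30,31}
step 11: eval (q < (1 + (thread // 2))) {2,3,4,5,6,7,8,9,10,11,12,13,14,15,16,17,18,19,20,21,22,23,24,25,26,27,28,29,30,31}
step 12: u <- ((thread + thread) % -3) {4,5,6,7,8,9,10,11,12,13,14,15,16,17,18,19,20,21,22,23,24,25,26,27,28,29,30,31}
step 13: p <- -9                      {4,5,6,7,8,9,10,11,12,13,14,15,16,17,18,19,20,21,22,23,24,25,26,27,28,29,30,31}
step 14: q <- (q + 1)                 {4,5,6,7,8,9,10,11,12,13,14,15,16,17,18,19,20,21,22,23,24,25,26,27,28,29,30,31}
step 15: eval (q < (1 + (thread // 2))) {4,5,6,7,8,9,10,11,12,13,14,15,16,17,18,19,20,21,22,23,24,25,26,27,28,29,30,31}
step 16: u <- ((thread + thread) % -3) {6,7,8,9,10,11,12,13,14,15,16,17,18,19,20,21,22,23,24,25,26,27,28,29,30,31}
step 17: p <- -9                      {6,7,8,9,10,11,12,13,14,15,16,17,18,19,20,21,22,23,24,25,26,27,28,29,30,31}
step 18: q <- (q + 1)                 {6,7,8,9,10,11,12,13,14,15,16,17,18,19,20,21,22,23,24,25,26,27,28,29,30,31}
step 19: eval (q < (1 + (thread // 2))) {6,7,8,9,10,11,12,13,14,15,16,17,18,19,20,21,22,23,24,25,26,27,28,29,30,31}
step 20: u <- ((thread + thread) % -3) {8,9,10,11,12,13,14,15,16,17,18,19,20,21,22,23,24,25,26,27,28,29,30,31}
step 21: p <- -9                      {8,9,10,11,12,13,14,15,16,17,18,19,20,21,22,23,24,25,26,27,28,29,30,31}
step 22: q <- (q + 1)                 {8,9,10,11,12,13,14,15,16,17,18,19,20,21,22,23,24,25,26,27,28,29,30,31}
step 23: eval (q < (1 + (thread // 2))) {8,9,10,11,12,13,14,15,16,17,18,19,20,21,22,23,24,25,26,27,28,29,30,31}
step 24: u <- ((thread + thread) % -3) {10,11,12,13,14,15,16,17,18,19,20,21,22,23,24,25,26,27,28,29,30,31}
step 25: p <- -9                      {10,11,12,13,14,15,16,17,18,19,20,21,22,23,24,25,26,27,28,29,30,31}
step 26: q <- (q + 1)                 {10,11,12,13,14,15,16,17,18,19,20,21,22,23,24,25,26,27,28,29,30,31}
step 27: eval (q < (1 + (thread // 2))) {10,11,12,13,14,15,16,17,18,19,20,21,22,23,24,25,26,27,28,29,30,31}
step 28: u <- ((thread + thread) % -3) {12,13,14,15,16,17,18,19,20,21,22,23,24,25,26,27,28,29,30,31}
step 29: p <- -9                      {12,13,14,15,16,17,18,19,20,21,22,23,24,25,26,27,28,29,30,31}
step 30: q <- (q + 1)                 {12,13,14,15,16,17,18,19,20,21,22,23,24,25,26,27,28,29,30,31}
step 31: eval (q < (1 + (thread // 2))) {12,13,14,15,16,17,18,19,20,21,22,23,24,25,26,27,28,29,30,31}
step 32: u <- ((thread + thread) % -3) {14,15,16,17,18,19,20,21,22,23,24,25,26,27,28,29,30,31}
step 33: p <- -9                      {14,15,16,17,18,19,20,21,22,23,24,25,26,27,28,29,30,31}
step 34: q <- (q + 1)                 {14,15,16,17,18,19,20,21,22,23,24,25,26,27,28,29,30,31}
step 35: eval (q < (1 + (thread // 2))) {14,15,16,17,18,19,20,21,22,23,24,25,26,27,28,29,30,31}
step 36: u <- ((thread + thread) % -3) {16,17,18,19,20,21,22,23,24,25,26,27,28,29,30,31}
step 37: p <- -9                      {16,17,18,19,20,21,22,23,24,25,26,27,28,29,30,31}
step 38: q <- (q + 1)                 {16,17,18,19,20,21,22,23,24,25,26,27,28,29,30,31}
step 39: eval (q < (1 + (thread // 2))) {16,17,18,19,20,21,22,23,24,25,26,27,28,29,30,31}
step 40: u <- ((thread + thread) % -3) {18,19,20,21,22,23,24,25,26,27,28,29,30,31}
step 41: p <- -9                      {18,19,20,21,22,23,24,25,26,27,28,29,30,31}
step 42: q <- (q + 1)                 {18,19,20,21,22,23,24,25,26,27,28,29,30,31}
step 43: eval (q < (1 + (thread // 2))) {18,19,20,21,22,23,24,25,26,27,28,29,30,31}
step 44: u <- ((thread + thread) % -3) {20,21,22,23,24,25,26,27,28,29,30,31}
step 45: p <- -9                      {20,21,22,23,24,25,26,27,28,29,30,31}
step 46: q <- (q + 1)                 {20,21,22,23,24,25,26,27,28,29,30,31}
step 47: eval (q < (1 + (thread // 2))) {20,21,22,23,24,25,26,27,28,29,30,31}
step 48: u <- ((thread + thread) % -3) {22,23,24,25,26,27,28,29,30,31}
step 49: p <- -9                      {22,23,24,25,26,27,28,29,30,31}
step 50: q <- (q + 1)                 {22,23,24,25,26,27,28,29,30,31}
step 51: eval (q < (1 + (thread // 2))) {22,23,24,25,26,27,28,29,30,31}
step 52: u <- ((thread + thread) % -3) {24,25,26,27,28,29,30,31}
step 53: p <- -9                      {24,25,26,27,28,29,30,31}
step 54: q <- (q + 1)                 {24,25,26,27,28,29,30,31}
step 55: eval (q < (1 + (thread // 2))) {24,25,26,27,28,29,30,31}
step 56: u <- ((thread + thread) % -3) {26,27,28,29,30,31}
step 57: p <- -9                      {26,27,28,29,30,31}
step 58: q <- (q + 1)                 {26,27,28,29,30,31}
step 59: eval (q < (1 + (thread // 2))) {26,27,28,29,30,31}
step 60: u <- ((thread + thread) % -3) {28,29,30,31}
step 61: p <- -9                      {28,29,30,31}
step 62: q <- (q + 1)                 {28,29,30,31}
step 63: eval (q < (1 + (thread // 2))) {28,29,30,31}
step 64: u <- ((thread + thread) % -3) {30,31}
step 65: p <- -9                      {30,31}
step 66: q <- (q + 1)                 {30,31}
step 67: eval (q < (1 + (thread // 2))) {30,31}
step 68: u <- ((1 * -7) + (2 // -3))  {0,1,2,3,4,5,6,7,8,9,10,11,12,13,14,15,16,17,18,19,20,21,22,23,24,25,26,27,28,29,30,31}
step 69: q <- (q + max(1, u))         {0,1,2,3,4,5,6,7,8,9,10,11,12,13,14,15,16,17,18,19,20,21,22,23,24,25,26,27,28,29,30,31}
step 70: u <- ((8 + thread) + (5 * q)) {0,1,2,3,4,5,6,7,8,9,10,11,12,13,14,15,16,17,18,19,20,21,22,23,24,25,26,27,28,29,30,31}
step 71: q <- ((p // 5) - max(q, 3))  {0,1,2,3,4,5,6,7,8,9,10,11,12,13,14,15,16,17,18,19,20,21,22,23,24,25,26,27,28,29,30,31}

Answer: 72 steps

q: -5,-5,-5,-5,-6,-6,-7,-7,-8,-8,-9,-9,-10,-10,-11,-11,-12,-12,-13,-13,-14,-14,-15,-15,-16,-16,-17,-17,-18,-18,-19,-19
u: 18,19,25,26,32,33,39,40,46,47,53,54,60,61,67,68,74,75,81,82,88,89,95,96,102,103,109,110,116,117,123,124
p: -9,-9,-9,-9,-9,-9,-9,-9,-9,-9,-9,-9,-9,-9,-9,-9,-9,-9,-9,-9,-9,-9,-9,-9,-9,-9,-9,-9,-9,-9,-9,-9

steps = 72; useful = 1344; efficiency = 1344/2304 = 7/12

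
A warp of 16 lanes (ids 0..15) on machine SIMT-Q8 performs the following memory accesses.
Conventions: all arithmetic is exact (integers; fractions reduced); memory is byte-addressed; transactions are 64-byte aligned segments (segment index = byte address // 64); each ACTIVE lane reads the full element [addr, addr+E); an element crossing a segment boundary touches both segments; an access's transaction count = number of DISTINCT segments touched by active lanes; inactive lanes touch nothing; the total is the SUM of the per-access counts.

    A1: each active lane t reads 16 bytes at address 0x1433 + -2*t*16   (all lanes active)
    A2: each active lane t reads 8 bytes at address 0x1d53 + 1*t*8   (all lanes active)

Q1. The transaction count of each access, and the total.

A1: 9 transactions
A2: 3 transactions

Answer: 9,3; total 12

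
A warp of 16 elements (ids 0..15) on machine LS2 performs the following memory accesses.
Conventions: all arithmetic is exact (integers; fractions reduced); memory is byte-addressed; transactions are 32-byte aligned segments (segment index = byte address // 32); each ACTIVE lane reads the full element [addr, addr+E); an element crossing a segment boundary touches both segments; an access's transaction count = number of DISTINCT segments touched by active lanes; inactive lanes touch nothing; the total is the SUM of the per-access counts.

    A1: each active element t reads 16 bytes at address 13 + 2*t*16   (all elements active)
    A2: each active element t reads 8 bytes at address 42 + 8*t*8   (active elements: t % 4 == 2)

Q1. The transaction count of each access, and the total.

A1: 16 transactions
A2: 4 transactions

Answer: 16,4; total 20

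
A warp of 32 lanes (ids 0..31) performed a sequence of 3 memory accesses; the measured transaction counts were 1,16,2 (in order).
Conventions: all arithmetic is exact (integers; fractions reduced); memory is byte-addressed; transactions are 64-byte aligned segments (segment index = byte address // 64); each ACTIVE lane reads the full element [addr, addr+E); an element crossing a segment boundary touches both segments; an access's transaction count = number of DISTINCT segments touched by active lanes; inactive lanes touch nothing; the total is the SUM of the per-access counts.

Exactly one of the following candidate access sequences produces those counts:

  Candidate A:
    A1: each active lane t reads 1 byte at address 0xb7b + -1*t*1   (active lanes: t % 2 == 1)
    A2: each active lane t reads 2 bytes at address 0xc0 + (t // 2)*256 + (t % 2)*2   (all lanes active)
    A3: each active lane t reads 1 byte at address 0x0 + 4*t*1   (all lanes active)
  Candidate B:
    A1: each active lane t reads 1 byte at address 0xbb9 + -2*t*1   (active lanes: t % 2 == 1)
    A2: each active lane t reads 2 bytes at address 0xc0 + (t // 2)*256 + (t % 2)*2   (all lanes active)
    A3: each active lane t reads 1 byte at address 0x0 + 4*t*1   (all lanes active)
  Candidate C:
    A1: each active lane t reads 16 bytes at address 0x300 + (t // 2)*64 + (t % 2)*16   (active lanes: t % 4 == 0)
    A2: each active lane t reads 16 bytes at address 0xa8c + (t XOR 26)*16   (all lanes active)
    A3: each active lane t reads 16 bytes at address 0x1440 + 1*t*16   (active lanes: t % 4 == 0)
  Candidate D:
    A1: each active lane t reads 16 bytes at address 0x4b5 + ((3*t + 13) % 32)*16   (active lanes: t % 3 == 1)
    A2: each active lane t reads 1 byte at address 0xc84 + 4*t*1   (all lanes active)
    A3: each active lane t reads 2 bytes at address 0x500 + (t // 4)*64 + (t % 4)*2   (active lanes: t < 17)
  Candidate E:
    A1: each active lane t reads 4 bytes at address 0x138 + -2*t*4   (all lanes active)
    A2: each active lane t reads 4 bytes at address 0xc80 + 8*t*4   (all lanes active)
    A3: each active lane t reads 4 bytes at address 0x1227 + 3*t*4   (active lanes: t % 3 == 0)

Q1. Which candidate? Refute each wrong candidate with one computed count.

B: A1 gives 2 transactions, not 1
C: A1 gives 8 transactions, not 1
D: A1 gives 8 transactions, not 1
E: A1 gives 4 transactions, not 1
A: all counts match (1,16,2)

Answer: A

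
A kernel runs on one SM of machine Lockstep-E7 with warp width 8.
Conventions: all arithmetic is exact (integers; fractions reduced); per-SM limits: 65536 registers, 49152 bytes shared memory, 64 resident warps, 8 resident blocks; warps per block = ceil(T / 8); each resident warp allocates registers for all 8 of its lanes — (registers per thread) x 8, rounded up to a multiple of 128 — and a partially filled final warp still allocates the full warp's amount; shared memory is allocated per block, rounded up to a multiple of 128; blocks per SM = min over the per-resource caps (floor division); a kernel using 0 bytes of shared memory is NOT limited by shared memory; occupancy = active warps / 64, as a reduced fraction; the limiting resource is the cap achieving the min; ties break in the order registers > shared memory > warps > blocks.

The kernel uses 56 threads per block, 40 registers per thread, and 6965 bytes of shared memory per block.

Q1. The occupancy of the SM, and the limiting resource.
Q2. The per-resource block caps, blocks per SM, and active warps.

Answer: occupancy 21/32, limited by shared memory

registers: 24 blocks
shared memory: 6 blocks
warps: 9 blocks
blocks: 8 blocks

Answer: 6 blocks, 42 active warps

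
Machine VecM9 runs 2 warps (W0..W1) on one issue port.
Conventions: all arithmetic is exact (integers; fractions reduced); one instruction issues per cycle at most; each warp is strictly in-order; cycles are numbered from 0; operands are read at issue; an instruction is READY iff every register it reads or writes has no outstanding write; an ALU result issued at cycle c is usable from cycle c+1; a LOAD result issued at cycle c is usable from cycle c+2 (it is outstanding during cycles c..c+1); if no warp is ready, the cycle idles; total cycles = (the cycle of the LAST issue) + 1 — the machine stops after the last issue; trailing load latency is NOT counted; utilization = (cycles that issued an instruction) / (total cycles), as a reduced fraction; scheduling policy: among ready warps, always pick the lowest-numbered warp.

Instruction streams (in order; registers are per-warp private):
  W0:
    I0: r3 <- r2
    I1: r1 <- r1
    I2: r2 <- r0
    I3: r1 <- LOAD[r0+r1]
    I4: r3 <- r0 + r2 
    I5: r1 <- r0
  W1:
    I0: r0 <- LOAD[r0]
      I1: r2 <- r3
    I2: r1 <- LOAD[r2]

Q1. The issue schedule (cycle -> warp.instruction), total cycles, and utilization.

cycle 0: W0.I0
cycle 1: W0.I1
cycle 2: W0.I2
cycle 3: W0.I3
cycle 4: W0.I4
cycle 5: W0.I5
cycle 6: W1.I0
cycle 7: W1.I1
cycle 8: W1.I2

Answer: 9 cycles, utilization 1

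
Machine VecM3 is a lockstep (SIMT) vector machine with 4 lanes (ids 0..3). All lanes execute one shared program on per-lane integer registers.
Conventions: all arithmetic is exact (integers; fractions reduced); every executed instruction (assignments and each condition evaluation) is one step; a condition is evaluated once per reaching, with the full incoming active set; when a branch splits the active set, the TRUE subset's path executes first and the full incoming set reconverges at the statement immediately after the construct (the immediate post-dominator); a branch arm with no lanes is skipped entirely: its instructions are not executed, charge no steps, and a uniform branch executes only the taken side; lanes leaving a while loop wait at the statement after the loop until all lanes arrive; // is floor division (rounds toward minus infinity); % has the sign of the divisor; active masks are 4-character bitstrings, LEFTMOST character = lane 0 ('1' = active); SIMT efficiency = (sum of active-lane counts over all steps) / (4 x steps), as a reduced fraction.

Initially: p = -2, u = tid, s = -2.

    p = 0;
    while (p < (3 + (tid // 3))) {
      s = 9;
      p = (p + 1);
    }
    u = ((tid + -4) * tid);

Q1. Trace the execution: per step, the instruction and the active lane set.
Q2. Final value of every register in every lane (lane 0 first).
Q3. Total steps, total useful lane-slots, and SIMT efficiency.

step 0: p <- 0                       1111
step 1: eval (p < (3 + (tid // 3)))  1111
step 2: s <- 9                       1111
step 3: p <- (p + 1)                 1111
step 4: eval (p < (3 + (tid // 3)))  1111
step 5: s <- 9                       1111
step 6: p <- (p + 1)                 1111
step 7: eval (p < (3 + (tid // 3)))  1111
step 8: s <- 9                       1111
step 9: p <- (p + 1)                 1111
step 10: eval (p < (3 + (tid // 3)))  1111
step 11: s <- 9                       0001
step 12: p <- (p + 1)                 0001
step 13: eval (p < (3 + (tid // 3)))  0001
step 14: u <- ((tid + -4) * tid)      1111

Answer: 15 steps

p: 3,3,3,4
u: 0,-3,-4,-3
s: 9,9,9,9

steps = 15; useful = 51; efficiency = 51/60 = 17/20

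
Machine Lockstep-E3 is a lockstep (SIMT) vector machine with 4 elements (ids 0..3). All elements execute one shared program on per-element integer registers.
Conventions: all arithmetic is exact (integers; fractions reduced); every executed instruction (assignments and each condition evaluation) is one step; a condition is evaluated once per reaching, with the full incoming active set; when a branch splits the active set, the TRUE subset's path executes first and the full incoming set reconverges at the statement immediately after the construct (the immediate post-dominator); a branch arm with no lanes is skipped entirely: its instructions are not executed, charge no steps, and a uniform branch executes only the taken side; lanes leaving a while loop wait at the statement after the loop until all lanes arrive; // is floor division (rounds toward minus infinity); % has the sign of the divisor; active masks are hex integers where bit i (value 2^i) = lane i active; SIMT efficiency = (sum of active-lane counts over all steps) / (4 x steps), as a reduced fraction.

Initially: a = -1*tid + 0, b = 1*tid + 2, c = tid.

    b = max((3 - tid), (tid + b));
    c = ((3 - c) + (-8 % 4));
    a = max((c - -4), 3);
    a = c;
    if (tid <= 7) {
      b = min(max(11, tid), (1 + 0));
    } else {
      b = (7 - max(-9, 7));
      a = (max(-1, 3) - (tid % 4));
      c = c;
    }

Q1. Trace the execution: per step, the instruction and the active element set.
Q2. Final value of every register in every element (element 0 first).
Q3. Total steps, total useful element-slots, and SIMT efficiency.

step 0: b <- max((3 - tid), (tid + b)) 0xf
step 1: c <- ((3 - c) + (-8 % 4))    0xf
step 2: a <- max((c - -4), 3)        0xf
step 3: a <- c                       0xf
step 4: eval (tid <= 7)              0xf
step 5: b <- min(max(11, tid), (1 + 0)) 0xf

Answer: 6 steps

a: 3,2,1,0
b: 1,1,1,1
c: 3,2,1,0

steps = 6; useful = 24; efficiency = 24/24 = 1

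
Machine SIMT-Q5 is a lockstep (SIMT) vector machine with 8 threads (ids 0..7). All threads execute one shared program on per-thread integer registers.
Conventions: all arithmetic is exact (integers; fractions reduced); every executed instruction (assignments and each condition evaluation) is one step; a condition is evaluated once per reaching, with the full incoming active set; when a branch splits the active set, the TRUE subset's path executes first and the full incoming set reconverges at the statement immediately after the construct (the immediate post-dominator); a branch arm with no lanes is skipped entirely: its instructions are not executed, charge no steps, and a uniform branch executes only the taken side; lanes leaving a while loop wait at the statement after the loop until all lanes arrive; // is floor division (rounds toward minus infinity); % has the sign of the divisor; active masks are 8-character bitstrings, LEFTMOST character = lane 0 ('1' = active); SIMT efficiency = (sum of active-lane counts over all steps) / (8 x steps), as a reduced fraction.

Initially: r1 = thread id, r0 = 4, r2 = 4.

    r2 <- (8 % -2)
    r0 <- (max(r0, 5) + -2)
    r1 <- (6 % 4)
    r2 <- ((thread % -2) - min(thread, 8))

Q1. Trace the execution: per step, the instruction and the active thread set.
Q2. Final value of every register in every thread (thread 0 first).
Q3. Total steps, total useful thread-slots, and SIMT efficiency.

step 0: r2 <- (8 % -2)               11111111
step 1: r0 <- (max(r0, 5) + -2)      11111111
step 2: r1 <- (6 % 4)                11111111
step 3: r2 <- ((thread % -2) - min(thread, 8)) 11111111

Answer: 4 steps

r1: 2,2,2,2,2,2,2,2
r0: 3,3,3,3,3,3,3,3
r2: 0,-2,-2,-4,-4,-6,-6,-8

steps = 4; useful = 32; efficiency = 32/32 = 1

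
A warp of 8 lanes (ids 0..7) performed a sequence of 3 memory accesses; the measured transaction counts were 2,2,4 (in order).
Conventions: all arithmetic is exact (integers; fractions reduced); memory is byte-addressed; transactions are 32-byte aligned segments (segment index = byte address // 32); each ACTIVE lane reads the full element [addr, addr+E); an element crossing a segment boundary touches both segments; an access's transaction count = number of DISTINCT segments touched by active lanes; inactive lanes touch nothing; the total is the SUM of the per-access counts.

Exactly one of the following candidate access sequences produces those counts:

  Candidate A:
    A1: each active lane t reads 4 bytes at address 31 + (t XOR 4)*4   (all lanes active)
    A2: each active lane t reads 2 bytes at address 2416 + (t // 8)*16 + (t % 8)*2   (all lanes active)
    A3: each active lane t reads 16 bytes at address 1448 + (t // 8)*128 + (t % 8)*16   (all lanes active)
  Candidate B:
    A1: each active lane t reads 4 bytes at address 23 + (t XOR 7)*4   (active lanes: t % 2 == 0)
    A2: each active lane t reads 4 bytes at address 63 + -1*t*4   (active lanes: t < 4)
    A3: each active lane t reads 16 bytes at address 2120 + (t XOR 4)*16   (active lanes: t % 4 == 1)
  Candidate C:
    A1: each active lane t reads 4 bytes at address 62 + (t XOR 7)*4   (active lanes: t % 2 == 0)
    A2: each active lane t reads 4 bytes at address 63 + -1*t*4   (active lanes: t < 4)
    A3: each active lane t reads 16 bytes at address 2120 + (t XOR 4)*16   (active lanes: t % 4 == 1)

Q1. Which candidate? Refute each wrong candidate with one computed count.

A: A2 gives 1 transaction, not 2
C: A1 gives 1 transaction, not 2
B: all counts match (2,2,4)

Answer: B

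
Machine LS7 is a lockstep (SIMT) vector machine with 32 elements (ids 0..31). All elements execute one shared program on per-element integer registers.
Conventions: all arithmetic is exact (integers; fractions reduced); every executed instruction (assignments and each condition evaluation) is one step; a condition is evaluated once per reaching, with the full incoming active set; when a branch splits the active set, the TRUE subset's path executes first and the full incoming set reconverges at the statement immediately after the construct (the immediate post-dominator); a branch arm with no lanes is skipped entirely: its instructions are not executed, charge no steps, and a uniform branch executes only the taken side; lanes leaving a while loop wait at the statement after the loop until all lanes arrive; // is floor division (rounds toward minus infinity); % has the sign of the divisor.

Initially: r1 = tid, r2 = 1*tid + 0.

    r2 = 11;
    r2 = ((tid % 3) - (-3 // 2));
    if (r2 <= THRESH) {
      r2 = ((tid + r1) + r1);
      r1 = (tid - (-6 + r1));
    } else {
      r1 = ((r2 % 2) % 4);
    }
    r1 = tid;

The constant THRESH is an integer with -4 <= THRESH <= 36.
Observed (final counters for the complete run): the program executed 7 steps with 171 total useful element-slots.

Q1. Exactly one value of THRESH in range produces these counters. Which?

Answer: THRESH = 2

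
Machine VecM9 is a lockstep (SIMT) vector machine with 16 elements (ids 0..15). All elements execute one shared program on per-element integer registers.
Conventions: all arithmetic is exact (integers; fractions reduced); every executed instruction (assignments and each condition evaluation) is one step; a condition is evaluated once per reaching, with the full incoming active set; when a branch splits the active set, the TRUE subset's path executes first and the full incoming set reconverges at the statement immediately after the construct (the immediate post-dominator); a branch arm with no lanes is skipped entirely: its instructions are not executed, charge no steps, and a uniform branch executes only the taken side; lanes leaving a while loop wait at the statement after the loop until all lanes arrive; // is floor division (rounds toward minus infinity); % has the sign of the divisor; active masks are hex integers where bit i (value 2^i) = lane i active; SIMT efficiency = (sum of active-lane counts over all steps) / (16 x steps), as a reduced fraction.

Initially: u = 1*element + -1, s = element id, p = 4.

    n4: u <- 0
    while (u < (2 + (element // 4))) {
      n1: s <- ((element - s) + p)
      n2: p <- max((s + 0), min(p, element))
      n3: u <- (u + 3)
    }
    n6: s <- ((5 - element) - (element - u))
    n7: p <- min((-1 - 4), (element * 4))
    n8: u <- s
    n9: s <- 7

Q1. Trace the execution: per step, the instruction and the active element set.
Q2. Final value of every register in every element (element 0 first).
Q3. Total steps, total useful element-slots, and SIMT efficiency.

step 0: u <- 0                       0xffff
step 1: eval (u < (2 + (element // 4))) 0xffff
step 2: s <- ((element - s) + p)     0xffff
step 3: p <- max((s + 0), min(p, element)) 0xffff
step 4: u <- (u + 3)                 0xffff
step 5: eval (u < (2 + (element // 4))) 0xffff
step 6: s <- ((element - s) + p)     0xff00
step 7: p <- max((s + 0), min(p, element)) 0xff00
step 8: u <- (u + 3)                 0xff00
step 9: eval (u < (2 + (element // 4))) 0xff00
step 10: s <- ((5 - element) - (element - u)) 0xffff
step 11: p <- min((-1 - 4), (element * 4)) 0xffff
step 12: u <- s                       0xffff
step 13: s <- 7                       0xffff

Answer: 14 steps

u: 8,6,4,2,0,-2,-4,-6,-5,-7,-9,-11,-13,-15,-17,-19
s: 7,7,7,7,7,7,7,7,7,7,7,7,7,7,7,7
p: -5,-5,-5,-5,-5,-5,-5,-5,-5,-5,-5,-5,-5,-5,-5,-5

steps = 14; useful = 192; efficiency = 192/224 = 6/7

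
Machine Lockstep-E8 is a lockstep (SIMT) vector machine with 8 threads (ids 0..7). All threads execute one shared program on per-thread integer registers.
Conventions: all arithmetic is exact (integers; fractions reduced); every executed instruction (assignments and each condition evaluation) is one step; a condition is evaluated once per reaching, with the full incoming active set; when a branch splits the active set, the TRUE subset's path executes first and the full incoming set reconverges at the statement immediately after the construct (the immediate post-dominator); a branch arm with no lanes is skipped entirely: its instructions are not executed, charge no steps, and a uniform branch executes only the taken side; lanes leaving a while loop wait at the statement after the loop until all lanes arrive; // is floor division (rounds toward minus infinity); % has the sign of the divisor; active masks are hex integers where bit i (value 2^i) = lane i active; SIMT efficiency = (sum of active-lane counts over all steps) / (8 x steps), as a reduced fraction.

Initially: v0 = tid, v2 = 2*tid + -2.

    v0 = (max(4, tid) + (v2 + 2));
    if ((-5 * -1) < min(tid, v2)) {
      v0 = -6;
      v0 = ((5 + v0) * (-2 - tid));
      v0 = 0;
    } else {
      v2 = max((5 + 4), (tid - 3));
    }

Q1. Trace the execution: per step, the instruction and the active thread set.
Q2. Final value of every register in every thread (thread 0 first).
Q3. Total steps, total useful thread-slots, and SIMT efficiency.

step 0: v0 <- (max(4, tid) + (v2 + 2)) 0xff
step 1: eval ((-5 * -1) < min(tid, v2)) 0xff
step 2: v0 <- -6                     0xc0
step 3: v0 <- ((5 + v0) * (-2 - tid)) 0xc0
step 4: v0 <- 0                      0xc0
step 5: v2 <- max((5 + 4), (tid - 3)) 0x3f

Answer: 6 steps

v0: 4,6,8,10,12,15,0,0
v2: 9,9,9,9,9,9,10,12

steps = 6; useful = 28; efficiency = 28/48 = 7/12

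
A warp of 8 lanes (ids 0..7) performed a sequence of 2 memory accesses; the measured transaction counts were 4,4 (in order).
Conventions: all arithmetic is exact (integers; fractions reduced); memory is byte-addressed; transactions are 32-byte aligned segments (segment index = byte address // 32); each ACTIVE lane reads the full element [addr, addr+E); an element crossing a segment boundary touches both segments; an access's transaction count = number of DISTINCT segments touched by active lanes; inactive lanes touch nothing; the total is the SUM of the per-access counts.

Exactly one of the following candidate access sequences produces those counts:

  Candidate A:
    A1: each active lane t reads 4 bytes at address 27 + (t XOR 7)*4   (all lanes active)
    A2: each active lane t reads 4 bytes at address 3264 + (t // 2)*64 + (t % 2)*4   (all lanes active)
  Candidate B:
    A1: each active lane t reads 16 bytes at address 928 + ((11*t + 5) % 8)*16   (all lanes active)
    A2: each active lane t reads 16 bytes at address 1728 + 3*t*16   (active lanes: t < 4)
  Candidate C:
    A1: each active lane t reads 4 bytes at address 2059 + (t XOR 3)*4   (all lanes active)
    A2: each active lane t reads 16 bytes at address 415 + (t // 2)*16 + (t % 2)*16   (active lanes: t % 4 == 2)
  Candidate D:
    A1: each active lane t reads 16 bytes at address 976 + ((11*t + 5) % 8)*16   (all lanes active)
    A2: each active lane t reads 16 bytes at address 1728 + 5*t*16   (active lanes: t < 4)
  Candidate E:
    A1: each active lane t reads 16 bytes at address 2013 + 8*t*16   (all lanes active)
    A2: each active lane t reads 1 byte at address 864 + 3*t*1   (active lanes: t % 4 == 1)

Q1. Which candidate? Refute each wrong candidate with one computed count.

A: A1 gives 2 transactions, not 4
C: A1 gives 2 transactions, not 4
D: A1 gives 5 transactions, not 4
E: A1 gives 16 transactions, not 4
B: all counts match (4,4)

Answer: B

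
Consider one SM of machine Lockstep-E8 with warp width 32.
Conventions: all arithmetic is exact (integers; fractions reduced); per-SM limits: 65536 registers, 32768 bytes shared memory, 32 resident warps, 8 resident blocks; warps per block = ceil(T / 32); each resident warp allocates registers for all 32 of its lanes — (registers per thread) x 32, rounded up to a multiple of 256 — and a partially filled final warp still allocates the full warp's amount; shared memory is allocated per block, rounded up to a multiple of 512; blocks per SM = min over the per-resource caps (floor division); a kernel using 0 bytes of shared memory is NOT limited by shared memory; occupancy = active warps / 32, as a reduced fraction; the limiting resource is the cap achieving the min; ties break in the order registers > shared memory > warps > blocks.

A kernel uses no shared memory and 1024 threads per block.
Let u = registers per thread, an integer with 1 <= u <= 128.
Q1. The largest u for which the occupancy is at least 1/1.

Answer: u = 64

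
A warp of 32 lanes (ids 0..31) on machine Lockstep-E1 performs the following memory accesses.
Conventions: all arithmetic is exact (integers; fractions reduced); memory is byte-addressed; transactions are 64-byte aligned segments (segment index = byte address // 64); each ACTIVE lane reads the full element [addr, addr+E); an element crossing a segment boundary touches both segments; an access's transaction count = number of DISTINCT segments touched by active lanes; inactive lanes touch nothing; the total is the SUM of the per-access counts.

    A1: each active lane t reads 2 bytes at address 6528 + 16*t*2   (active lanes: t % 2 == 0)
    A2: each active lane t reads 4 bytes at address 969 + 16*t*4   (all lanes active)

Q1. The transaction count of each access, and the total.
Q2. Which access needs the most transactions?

A1: 16 transactions
A2: 32 transactions

Answer: 16,32; total 48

Answer: A2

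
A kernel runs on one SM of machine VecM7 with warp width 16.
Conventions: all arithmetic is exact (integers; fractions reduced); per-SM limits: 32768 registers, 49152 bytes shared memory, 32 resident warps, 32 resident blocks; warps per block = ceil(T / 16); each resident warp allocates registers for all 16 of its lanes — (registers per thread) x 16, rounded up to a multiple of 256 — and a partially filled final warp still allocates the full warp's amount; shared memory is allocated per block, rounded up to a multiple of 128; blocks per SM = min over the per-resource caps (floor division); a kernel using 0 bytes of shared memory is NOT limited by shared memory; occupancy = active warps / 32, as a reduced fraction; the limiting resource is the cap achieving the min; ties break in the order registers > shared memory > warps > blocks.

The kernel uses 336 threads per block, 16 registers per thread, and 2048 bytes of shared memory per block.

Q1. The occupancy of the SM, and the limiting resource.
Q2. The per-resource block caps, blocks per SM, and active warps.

Answer: occupancy 21/32, limited by warps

registers: 6 blocks
shared memory: 24 blocks
warps: 1 block
blocks: 32 blocks

Answer: 1 block, 21 active warps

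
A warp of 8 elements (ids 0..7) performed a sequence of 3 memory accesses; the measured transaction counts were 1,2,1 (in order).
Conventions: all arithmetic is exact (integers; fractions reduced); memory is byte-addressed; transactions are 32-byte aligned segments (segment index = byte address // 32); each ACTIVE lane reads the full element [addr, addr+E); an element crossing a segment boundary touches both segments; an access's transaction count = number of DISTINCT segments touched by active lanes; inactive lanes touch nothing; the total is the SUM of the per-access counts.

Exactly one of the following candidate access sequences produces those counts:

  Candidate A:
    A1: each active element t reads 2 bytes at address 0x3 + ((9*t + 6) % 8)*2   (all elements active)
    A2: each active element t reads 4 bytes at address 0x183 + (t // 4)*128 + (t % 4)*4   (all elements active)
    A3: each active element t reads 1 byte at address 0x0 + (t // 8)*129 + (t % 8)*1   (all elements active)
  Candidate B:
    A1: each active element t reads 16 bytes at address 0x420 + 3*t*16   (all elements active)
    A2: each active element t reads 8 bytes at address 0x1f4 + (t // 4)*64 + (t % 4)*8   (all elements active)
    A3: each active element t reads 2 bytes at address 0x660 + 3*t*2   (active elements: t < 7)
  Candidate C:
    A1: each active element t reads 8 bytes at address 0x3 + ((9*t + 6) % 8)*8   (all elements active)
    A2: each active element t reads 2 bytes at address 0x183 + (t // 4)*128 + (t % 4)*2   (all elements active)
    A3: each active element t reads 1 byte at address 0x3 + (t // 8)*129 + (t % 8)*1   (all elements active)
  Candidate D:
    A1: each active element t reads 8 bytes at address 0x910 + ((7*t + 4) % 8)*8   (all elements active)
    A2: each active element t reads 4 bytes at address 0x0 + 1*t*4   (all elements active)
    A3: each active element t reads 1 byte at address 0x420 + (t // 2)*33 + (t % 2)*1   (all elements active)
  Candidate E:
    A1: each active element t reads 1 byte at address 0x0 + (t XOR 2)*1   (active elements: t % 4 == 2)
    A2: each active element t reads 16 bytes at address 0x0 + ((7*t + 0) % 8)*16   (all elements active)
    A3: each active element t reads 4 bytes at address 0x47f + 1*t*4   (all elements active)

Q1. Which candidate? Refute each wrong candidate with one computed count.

B: A1 gives 8 transactions, not 1
C: A1 gives 3 transactions, not 1
D: A1 gives 3 transactions, not 1
E: A2 gives 4 transactions, not 2
A: all counts match (1,2,1)

Answer: A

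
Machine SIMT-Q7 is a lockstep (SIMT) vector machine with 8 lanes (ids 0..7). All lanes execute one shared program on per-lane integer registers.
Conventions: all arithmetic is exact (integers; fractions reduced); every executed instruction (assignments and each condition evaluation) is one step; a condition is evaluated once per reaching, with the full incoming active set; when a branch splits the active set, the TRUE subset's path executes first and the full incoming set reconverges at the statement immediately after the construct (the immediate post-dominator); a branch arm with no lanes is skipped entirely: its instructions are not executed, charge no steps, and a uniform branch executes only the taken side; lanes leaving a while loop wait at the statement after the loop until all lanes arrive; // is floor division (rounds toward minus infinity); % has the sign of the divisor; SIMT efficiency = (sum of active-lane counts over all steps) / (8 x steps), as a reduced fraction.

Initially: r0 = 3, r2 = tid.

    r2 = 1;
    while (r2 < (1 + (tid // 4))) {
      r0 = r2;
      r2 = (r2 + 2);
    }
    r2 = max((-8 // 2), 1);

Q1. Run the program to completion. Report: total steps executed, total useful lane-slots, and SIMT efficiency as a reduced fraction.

Answer: 6 steps, 36 useful, 3/4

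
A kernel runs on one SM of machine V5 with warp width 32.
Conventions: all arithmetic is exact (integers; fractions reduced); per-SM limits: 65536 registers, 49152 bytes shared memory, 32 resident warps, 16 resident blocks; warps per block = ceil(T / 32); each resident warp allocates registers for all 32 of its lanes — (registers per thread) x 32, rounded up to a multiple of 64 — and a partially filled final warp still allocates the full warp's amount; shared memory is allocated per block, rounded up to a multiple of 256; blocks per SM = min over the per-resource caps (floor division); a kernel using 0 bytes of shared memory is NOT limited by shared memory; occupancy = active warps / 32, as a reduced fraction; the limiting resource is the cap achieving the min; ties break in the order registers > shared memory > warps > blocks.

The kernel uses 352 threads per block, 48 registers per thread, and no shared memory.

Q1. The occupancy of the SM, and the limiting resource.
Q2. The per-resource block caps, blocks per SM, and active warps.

Answer: occupancy 11/16, limited by warps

registers: 3 blocks
shared memory: no limit (kernel uses none)
warps: 2 blocks
blocks: 16 blocks

Answer: 2 blocks, 22 active warps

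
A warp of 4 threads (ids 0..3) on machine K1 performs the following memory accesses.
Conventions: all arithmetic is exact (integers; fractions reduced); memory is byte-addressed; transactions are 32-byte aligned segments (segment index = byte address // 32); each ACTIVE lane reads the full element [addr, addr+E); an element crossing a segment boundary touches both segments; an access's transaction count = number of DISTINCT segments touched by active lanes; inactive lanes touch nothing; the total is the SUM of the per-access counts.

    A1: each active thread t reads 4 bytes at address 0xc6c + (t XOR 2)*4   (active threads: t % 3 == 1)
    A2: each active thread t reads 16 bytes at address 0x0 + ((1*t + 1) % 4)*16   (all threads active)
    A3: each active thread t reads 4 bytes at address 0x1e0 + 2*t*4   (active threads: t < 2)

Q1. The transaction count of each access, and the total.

A1: 1 transaction
A2: 2 transactions
A3: 1 transaction

Answer: 1,2,1; total 4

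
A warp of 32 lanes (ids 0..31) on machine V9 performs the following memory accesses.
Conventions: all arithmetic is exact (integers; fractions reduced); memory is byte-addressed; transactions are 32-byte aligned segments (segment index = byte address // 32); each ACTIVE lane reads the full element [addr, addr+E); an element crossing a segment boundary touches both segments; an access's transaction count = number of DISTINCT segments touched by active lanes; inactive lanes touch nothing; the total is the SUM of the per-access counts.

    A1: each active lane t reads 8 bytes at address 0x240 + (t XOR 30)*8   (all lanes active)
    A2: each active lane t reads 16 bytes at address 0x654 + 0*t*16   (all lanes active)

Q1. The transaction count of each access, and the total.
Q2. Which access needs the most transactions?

A1: 8 transactions
A2: 2 transactions

Answer: 8,2; total 10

Answer: A1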